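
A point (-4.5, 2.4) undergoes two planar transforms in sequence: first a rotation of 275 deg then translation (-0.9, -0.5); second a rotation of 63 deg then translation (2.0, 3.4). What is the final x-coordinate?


After transform 1:
x1 = cos(275)*-4.5 - sin(275)*2.4 + -0.9 = 1.0987
y1 = sin(275)*-4.5 + cos(275)*2.4 + -0.5 = 4.192
After transform 2:
x2 = cos(63)*1.0987 - sin(63)*4.192 + 2.0
= -1.2364


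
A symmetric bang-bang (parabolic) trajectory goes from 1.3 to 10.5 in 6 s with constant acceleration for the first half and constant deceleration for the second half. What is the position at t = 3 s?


Symmetric rest-to-rest: each phase covers (pf-p0)/2 in time T/2. 0.5*a*(T/2)^2 = (pf-p0)/2 => a = 4*(pf-p0)/T^2
a = 4*(10.5-1.3)/6^2 = 1.0222
t = 3 is in the acceleration phase (t <= T/2).
p = p0 + 0.5*a*t^2 = 1.3 + 0.5*1.0222*3^2
= 5.9


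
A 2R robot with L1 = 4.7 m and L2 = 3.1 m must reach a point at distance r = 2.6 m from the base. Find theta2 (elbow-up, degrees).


cos(theta2) = (r^2 - L1^2 - L2^2) / (2*L1*L2)
cos(theta2) = (6.76 - 22.09 - 9.61) / 29.14
cos(theta2) = -0.855868
theta2 = 148.8558 degrees


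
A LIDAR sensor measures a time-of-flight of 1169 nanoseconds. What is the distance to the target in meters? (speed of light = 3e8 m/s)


tof = 1169 ns = 1.169e-06 s
dist = c * tof / 2
= 3e8 * 1.169e-06 / 2
= 175.35 m


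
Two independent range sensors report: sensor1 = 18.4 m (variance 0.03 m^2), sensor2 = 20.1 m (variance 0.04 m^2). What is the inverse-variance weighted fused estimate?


w1 = (1/var1) / (1/var1 + 1/var2)
   = 33.3333 / (33.3333 + 25.0) = 0.5714
w2 = 1 - w1 = 0.4286
fused = w1*s1 + w2*s2 = 10.5143 + 8.6143
= 19.1286 m


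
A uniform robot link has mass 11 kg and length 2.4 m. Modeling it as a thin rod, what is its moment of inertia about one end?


I = (1/3) * m * L^2
= (1/3) * 11 * 2.4^2
= 0.333333 * 11 * 5.76
= 21.12 kg*m^2


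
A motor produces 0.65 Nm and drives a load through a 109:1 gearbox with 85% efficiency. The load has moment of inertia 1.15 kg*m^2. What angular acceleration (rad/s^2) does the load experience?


tau_out = tau_motor * N * eta
= 0.65 * 109 * 0.85 = 60.2225 Nm
alpha = tau_out / I = 60.2225 / 1.15
= 52.3674 rad/s^2


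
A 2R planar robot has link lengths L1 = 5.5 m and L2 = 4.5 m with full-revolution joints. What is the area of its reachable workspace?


r_max = L1 + L2 = 10.0 m
r_min = |L1 - L2| = 1.0 m
Area = pi*(r_max^2 - r_min^2)
= pi*(100.0 - 1.0)
= pi * 99.0
= 311.0177 m^2


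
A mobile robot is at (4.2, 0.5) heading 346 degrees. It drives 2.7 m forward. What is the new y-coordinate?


y_new = y0 + d*sin(theta)
= 0.5 + 2.7*sin(346)
= 0.5 + -0.6532
= -0.1532


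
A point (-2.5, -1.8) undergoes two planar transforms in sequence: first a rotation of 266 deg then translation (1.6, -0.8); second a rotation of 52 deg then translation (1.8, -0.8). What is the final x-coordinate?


After transform 1:
x1 = cos(266)*-2.5 - sin(266)*-1.8 + 1.6 = -0.0212
y1 = sin(266)*-2.5 + cos(266)*-1.8 + -0.8 = 1.8195
After transform 2:
x2 = cos(52)*-0.0212 - sin(52)*1.8195 + 1.8
= 0.3532


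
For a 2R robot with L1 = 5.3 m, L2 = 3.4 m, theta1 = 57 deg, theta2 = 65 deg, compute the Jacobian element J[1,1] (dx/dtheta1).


J[1,1] = -L1*sin(t1) - L2*sin(t1+t2)
= -5.3*sin(57) - 3.4*sin(122)
= -7.3283


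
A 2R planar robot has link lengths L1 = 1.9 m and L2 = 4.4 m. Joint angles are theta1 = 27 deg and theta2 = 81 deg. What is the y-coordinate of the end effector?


Convert angles to radians: theta1 = 0.4712, theta2 = 1.4137
y = L1*sin(theta1) + L2*sin(theta1+theta2)
y = 0.8626 + 4.1846
y = 5.0472


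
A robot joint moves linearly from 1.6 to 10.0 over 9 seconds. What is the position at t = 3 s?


s = t/T = 3/9 = 0.3333
p(t) = p0 + (pf-p0)*s
= 1.6 + (10.0 - 1.6) * 0.3333
= 4.4


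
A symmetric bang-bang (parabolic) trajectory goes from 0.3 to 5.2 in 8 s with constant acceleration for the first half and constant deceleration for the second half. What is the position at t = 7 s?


Symmetric rest-to-rest: each phase covers (pf-p0)/2 in time T/2. 0.5*a*(T/2)^2 = (pf-p0)/2 => a = 4*(pf-p0)/T^2
a = 4*(5.2-0.3)/8^2 = 0.3063
t = 7 is in the deceleration phase (t > T/2).
p = pf - 0.5*a*(T-t)^2 = 5.2 - 0.5*0.3063*1^2
= 5.0469


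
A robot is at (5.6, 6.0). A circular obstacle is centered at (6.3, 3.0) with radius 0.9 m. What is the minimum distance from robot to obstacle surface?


center_dist = sqrt((5.6-6.3)^2 + (6.0-3.0)^2)
= sqrt(0.49 + 9.0)
= 3.0806
min_dist = center_dist - radius = 3.0806 - 0.9 = 2.1806 m


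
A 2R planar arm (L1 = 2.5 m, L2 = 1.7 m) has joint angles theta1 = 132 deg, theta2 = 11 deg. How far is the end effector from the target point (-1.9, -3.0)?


End effector via forward kinematics:
x = L1*cos(t1) + L2*cos(t1+t2) = -3.0305
y = L1*sin(t1) + L2*sin(t1+t2) = 2.8809
Distance to target:
d = sqrt((-1.9 - -3.0305)^2 + (-3.0 - 2.8809)^2)
= sqrt(1.278 + 34.5855)
= 5.9886 m


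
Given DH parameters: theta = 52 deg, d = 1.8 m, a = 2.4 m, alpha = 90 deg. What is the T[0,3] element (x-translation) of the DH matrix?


T[0,3] = a * cos(theta)
= 2.4 * cos(52 deg)
= 2.4 * 0.6157
= 1.4776


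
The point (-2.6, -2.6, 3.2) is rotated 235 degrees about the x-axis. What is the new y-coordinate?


Rotation about x-axis: y' = y*cos(theta) - z*sin(theta)
= -2.6 * -0.5736 - 3.2 * -0.8192
= 4.1126


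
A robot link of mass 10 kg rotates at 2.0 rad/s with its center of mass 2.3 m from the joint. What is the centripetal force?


F = m * omega^2 * r
= 10 * 2.0^2 * 2.3
= 10 * 4.0 * 2.3
= 92.0 N


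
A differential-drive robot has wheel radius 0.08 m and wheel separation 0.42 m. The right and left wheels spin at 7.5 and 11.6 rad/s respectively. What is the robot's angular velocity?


vR = r*wR = 0.08*7.5 = 0.6 m/s
vL = r*wL = 0.08*11.6 = 0.928 m/s
v = (vR+vL)/2 = 0.764 m/s
omega = (vR-vL)/L = -0.781 rad/s
angular velocity = -0.781 rad/s


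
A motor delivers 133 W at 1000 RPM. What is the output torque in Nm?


omega = 1000 * 2*pi/60 = 104.7198 rad/s
tau = P / omega = 133 / 104.7198
= 1.2701 Nm


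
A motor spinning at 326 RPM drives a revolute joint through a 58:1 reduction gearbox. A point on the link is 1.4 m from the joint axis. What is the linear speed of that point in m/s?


omega_motor = 326 * 2*pi/60 = 34.1386 rad/s
omega_joint = omega_motor / 58 = 0.5886 rad/s
v = omega_joint * r = 0.5886 * 1.4
= 0.824 m/s


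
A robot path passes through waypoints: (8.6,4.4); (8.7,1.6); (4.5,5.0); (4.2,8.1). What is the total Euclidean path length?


Segment lengths:
  seg1 = sqrt((0.1)^2 + (-2.8)^2) = 2.8018
  seg2 = sqrt((-4.2)^2 + (3.4)^2) = 5.4037
  seg3 = sqrt((-0.3)^2 + (3.1)^2) = 3.1145
Total = 11.32


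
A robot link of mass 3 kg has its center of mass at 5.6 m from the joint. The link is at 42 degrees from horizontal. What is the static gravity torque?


tau = m*g*L*cos(angle)
= 3 * 9.81 * 5.6 * cos(42 deg)
= 3 * 9.81 * 5.6 * 0.7431
= 122.4762 Nm


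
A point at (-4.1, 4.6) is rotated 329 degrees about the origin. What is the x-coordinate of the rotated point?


x' = x*cos(theta) - y*sin(theta)
cos(329 deg) = 0.8572, sin(329 deg) = -0.515
x' = -4.1 * 0.8572 - 4.6 * -0.515
= -3.5144 - -2.3692
= -1.1452


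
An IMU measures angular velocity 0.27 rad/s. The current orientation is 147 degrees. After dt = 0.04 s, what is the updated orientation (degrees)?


delta_theta = w * dt = 0.27 * 0.04 = 0.0108 rad
= 0.6188 deg
theta_new = 147 + 0.6188 = 147.6188 deg


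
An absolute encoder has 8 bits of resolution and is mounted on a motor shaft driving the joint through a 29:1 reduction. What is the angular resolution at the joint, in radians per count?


counts = 2^8 = 256
effective counts at joint = 256 * 29 = 7424
resolution = 2*pi / 7424
= 8.4633e-04 rad/count


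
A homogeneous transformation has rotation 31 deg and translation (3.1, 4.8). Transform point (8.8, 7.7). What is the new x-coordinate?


x' = cos(theta)*px - sin(theta)*py + tx
= 0.8572*8.8 - 0.515*7.7 + 3.1
= 6.6773


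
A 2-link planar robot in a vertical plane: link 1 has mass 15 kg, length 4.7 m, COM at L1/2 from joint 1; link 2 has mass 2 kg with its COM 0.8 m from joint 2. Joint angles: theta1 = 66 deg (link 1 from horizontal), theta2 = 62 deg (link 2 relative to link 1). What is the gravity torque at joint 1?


Horizontal distance from joint 1 to link-1 COM:
  x_c1 = (L1/2)*cos(t1) = 2.35 * 0.4067 = 0.9558 m
Horizontal distance from joint 1 to link-2 COM:
  x_c2 = L1*cos(t1) + Lc2*cos(t1+t2)
       = 4.7*0.4067 + 0.8*-0.6157 = 1.4191 m
tau1 = m1*g*x_c1 + m2*g*x_c2
     = 15*9.81*0.9558 + 2*9.81*1.4191
     = 140.6505 + 27.8434
     = 168.4939 Nm


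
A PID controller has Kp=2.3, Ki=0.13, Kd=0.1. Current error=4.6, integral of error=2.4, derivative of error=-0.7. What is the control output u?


u = Kp*e + Ki*int(e) + Kd*de/dt
= 2.3*4.6 + 0.13*2.4 + 0.1*(-0.7)
= 10.58 + 0.312 + -0.07
= 10.822


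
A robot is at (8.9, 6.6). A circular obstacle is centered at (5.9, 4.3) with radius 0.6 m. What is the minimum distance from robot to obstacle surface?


center_dist = sqrt((8.9-5.9)^2 + (6.6-4.3)^2)
= sqrt(9.0 + 5.29)
= 3.7802
min_dist = center_dist - radius = 3.7802 - 0.6 = 3.1802 m


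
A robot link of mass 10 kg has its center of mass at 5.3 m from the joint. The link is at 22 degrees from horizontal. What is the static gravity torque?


tau = m*g*L*cos(angle)
= 10 * 9.81 * 5.3 * cos(22 deg)
= 10 * 9.81 * 5.3 * 0.9272
= 482.0707 Nm


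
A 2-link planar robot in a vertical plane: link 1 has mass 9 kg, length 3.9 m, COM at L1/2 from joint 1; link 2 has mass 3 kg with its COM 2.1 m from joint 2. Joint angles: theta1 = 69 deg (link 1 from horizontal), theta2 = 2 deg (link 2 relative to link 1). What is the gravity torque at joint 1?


Horizontal distance from joint 1 to link-1 COM:
  x_c1 = (L1/2)*cos(t1) = 1.95 * 0.3584 = 0.6988 m
Horizontal distance from joint 1 to link-2 COM:
  x_c2 = L1*cos(t1) + Lc2*cos(t1+t2)
       = 3.9*0.3584 + 2.1*0.3256 = 2.0813 m
tau1 = m1*g*x_c1 + m2*g*x_c2
     = 9*9.81*0.6988 + 3*9.81*2.0813
     = 61.6986 + 61.2535
     = 122.9521 Nm


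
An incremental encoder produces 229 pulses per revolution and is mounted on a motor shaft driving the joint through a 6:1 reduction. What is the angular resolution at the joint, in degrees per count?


counts per rev = 229
effective counts at joint = 229 * 6 = 1374
resolution = 360 / 1374
= 0.262 deg/count


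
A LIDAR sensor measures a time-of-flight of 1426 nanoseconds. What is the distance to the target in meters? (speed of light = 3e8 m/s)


tof = 1426 ns = 1.426e-06 s
dist = c * tof / 2
= 3e8 * 1.426e-06 / 2
= 213.9 m


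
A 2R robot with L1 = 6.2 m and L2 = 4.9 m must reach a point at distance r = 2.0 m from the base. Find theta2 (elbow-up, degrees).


cos(theta2) = (r^2 - L1^2 - L2^2) / (2*L1*L2)
cos(theta2) = (4.0 - 38.44 - 24.01) / 60.76
cos(theta2) = -0.961982
theta2 = 164.1503 degrees


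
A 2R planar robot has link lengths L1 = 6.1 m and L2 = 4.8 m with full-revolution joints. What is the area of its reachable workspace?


r_max = L1 + L2 = 10.9 m
r_min = |L1 - L2| = 1.3 m
Area = pi*(r_max^2 - r_min^2)
= pi*(118.81 - 1.69)
= pi * 117.12
= 367.9433 m^2


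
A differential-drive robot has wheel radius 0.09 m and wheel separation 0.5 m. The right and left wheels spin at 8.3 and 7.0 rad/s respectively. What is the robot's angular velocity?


vR = r*wR = 0.09*8.3 = 0.747 m/s
vL = r*wL = 0.09*7.0 = 0.63 m/s
v = (vR+vL)/2 = 0.6885 m/s
omega = (vR-vL)/L = 0.234 rad/s
angular velocity = 0.234 rad/s


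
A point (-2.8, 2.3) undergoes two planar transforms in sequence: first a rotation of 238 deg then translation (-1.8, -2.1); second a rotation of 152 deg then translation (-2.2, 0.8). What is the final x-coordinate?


After transform 1:
x1 = cos(238)*-2.8 - sin(238)*2.3 + -1.8 = 1.6343
y1 = sin(238)*-2.8 + cos(238)*2.3 + -2.1 = -0.9443
After transform 2:
x2 = cos(152)*1.6343 - sin(152)*-0.9443 + -2.2
= -3.1997


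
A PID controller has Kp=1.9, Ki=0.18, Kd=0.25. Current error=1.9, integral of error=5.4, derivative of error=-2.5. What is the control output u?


u = Kp*e + Ki*int(e) + Kd*de/dt
= 1.9*1.9 + 0.18*5.4 + 0.25*(-2.5)
= 3.61 + 0.972 + -0.625
= 3.957


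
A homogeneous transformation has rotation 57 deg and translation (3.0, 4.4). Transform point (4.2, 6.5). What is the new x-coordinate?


x' = cos(theta)*px - sin(theta)*py + tx
= 0.5446*4.2 - 0.8387*6.5 + 3.0
= -0.1639


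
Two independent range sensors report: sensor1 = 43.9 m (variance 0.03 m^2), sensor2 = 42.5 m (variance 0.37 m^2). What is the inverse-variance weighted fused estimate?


w1 = (1/var1) / (1/var1 + 1/var2)
   = 33.3333 / (33.3333 + 2.7027) = 0.925
w2 = 1 - w1 = 0.075
fused = w1*s1 + w2*s2 = 40.6075 + 3.1875
= 43.795 m


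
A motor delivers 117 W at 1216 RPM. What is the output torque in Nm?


omega = 1216 * 2*pi/60 = 127.3392 rad/s
tau = P / omega = 117 / 127.3392
= 0.9188 Nm


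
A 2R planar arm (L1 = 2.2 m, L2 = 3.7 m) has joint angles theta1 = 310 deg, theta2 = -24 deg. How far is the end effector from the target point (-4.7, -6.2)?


End effector via forward kinematics:
x = L1*cos(t1) + L2*cos(t1+t2) = 2.434
y = L1*sin(t1) + L2*sin(t1+t2) = -5.242
Distance to target:
d = sqrt((-4.7 - 2.434)^2 + (-6.2 - -5.242)^2)
= sqrt(50.8938 + 0.9178)
= 7.198 m


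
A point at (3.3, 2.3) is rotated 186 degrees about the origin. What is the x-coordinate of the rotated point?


x' = x*cos(theta) - y*sin(theta)
cos(186 deg) = -0.9945, sin(186 deg) = -0.1045
x' = 3.3 * -0.9945 - 2.3 * -0.1045
= -3.2819 - -0.2404
= -3.0415


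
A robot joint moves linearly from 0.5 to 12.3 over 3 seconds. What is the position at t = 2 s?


s = t/T = 2/3 = 0.6667
p(t) = p0 + (pf-p0)*s
= 0.5 + (12.3 - 0.5) * 0.6667
= 8.3667


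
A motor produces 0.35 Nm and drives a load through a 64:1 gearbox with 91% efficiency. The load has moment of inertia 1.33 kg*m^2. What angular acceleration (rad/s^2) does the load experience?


tau_out = tau_motor * N * eta
= 0.35 * 64 * 0.91 = 20.384 Nm
alpha = tau_out / I = 20.384 / 1.33
= 15.3263 rad/s^2


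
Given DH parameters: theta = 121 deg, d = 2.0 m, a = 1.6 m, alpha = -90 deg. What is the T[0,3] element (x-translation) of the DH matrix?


T[0,3] = a * cos(theta)
= 1.6 * cos(121 deg)
= 1.6 * -0.515
= -0.8241


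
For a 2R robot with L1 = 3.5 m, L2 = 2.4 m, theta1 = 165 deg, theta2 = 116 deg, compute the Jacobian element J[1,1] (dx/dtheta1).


J[1,1] = -L1*sin(t1) - L2*sin(t1+t2)
= -3.5*sin(165) - 2.4*sin(281)
= 1.45


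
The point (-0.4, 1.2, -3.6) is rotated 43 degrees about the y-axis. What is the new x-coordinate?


Rotation about y-axis: x' = x*cos(theta) + z*sin(theta)
= -0.4 * 0.7314 + -3.6 * 0.682
= -2.7477


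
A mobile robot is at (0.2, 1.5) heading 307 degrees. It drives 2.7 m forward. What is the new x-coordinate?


x_new = x0 + d*cos(theta)
= 0.2 + 2.7*cos(307)
= 0.2 + 1.6249
= 1.8249


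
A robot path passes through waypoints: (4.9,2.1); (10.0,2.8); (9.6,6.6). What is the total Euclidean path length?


Segment lengths:
  seg1 = sqrt((5.1)^2 + (0.7)^2) = 5.1478
  seg2 = sqrt((-0.4)^2 + (3.8)^2) = 3.821
Total = 8.9688


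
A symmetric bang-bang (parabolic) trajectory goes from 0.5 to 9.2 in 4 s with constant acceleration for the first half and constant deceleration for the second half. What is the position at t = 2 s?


Symmetric rest-to-rest: each phase covers (pf-p0)/2 in time T/2. 0.5*a*(T/2)^2 = (pf-p0)/2 => a = 4*(pf-p0)/T^2
a = 4*(9.2-0.5)/4^2 = 2.175
t = 2 is in the acceleration phase (t <= T/2).
p = p0 + 0.5*a*t^2 = 0.5 + 0.5*2.175*2^2
= 4.85


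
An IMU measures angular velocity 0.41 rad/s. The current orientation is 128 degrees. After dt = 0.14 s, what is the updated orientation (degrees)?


delta_theta = w * dt = 0.41 * 0.14 = 0.0574 rad
= 3.2888 deg
theta_new = 128 + 3.2888 = 131.2888 deg


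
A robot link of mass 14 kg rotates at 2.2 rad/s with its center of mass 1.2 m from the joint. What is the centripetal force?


F = m * omega^2 * r
= 14 * 2.2^2 * 1.2
= 14 * 4.84 * 1.2
= 81.312 N


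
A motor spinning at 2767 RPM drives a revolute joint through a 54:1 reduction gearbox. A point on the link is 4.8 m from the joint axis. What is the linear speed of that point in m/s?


omega_motor = 2767 * 2*pi/60 = 289.7596 rad/s
omega_joint = omega_motor / 54 = 5.3659 rad/s
v = omega_joint * r = 5.3659 * 4.8
= 25.7564 m/s


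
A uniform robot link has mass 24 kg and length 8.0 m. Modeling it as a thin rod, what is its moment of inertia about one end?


I = (1/3) * m * L^2
= (1/3) * 24 * 8.0^2
= 0.333333 * 24 * 64.0
= 512.0 kg*m^2


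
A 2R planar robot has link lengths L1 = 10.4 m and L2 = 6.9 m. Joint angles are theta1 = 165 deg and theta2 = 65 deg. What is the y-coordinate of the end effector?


Convert angles to radians: theta1 = 2.8798, theta2 = 1.1345
y = L1*sin(theta1) + L2*sin(theta1+theta2)
y = 2.6917 + -5.2857
y = -2.594


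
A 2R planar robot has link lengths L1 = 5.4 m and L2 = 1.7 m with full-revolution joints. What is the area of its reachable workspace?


r_max = L1 + L2 = 7.1 m
r_min = |L1 - L2| = 3.7 m
Area = pi*(r_max^2 - r_min^2)
= pi*(50.41 - 13.69)
= pi * 36.72
= 115.3593 m^2


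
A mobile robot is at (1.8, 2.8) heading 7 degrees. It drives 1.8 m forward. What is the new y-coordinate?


y_new = y0 + d*sin(theta)
= 2.8 + 1.8*sin(7)
= 2.8 + 0.2194
= 3.0194


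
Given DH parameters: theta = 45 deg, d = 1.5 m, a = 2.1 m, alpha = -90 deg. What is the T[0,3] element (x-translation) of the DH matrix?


T[0,3] = a * cos(theta)
= 2.1 * cos(45 deg)
= 2.1 * 0.7071
= 1.4849


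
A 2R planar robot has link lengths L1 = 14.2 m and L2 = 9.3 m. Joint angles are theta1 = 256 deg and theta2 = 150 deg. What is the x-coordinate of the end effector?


Convert angles to radians: theta1 = 4.468, theta2 = 2.618
x = L1*cos(theta1) + L2*cos(theta1+theta2)
x = -3.4353 + 6.4603
x = 3.025


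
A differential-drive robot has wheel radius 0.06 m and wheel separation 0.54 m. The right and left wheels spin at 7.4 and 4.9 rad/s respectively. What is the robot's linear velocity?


vR = r*wR = 0.06*7.4 = 0.444 m/s
vL = r*wL = 0.06*4.9 = 0.294 m/s
v = (vR+vL)/2 = 0.369 m/s
omega = (vR-vL)/L = 0.2778 rad/s
linear velocity = 0.369 m/s


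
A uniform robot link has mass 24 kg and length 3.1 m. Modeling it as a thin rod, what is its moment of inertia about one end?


I = (1/3) * m * L^2
= (1/3) * 24 * 3.1^2
= 0.333333 * 24 * 9.61
= 76.88 kg*m^2


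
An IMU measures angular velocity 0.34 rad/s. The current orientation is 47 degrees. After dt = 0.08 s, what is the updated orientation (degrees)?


delta_theta = w * dt = 0.34 * 0.08 = 0.0272 rad
= 1.5584 deg
theta_new = 47 + 1.5584 = 48.5584 deg


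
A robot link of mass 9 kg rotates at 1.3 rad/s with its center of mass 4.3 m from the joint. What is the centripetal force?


F = m * omega^2 * r
= 9 * 1.3^2 * 4.3
= 9 * 1.69 * 4.3
= 65.403 N


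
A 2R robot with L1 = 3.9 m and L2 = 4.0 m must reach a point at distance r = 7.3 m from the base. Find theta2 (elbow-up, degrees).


cos(theta2) = (r^2 - L1^2 - L2^2) / (2*L1*L2)
cos(theta2) = (53.29 - 15.21 - 16.0) / 31.2
cos(theta2) = 0.707692
theta2 = 44.9525 degrees


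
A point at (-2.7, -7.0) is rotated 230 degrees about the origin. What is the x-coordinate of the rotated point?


x' = x*cos(theta) - y*sin(theta)
cos(230 deg) = -0.6428, sin(230 deg) = -0.766
x' = -2.7 * -0.6428 - -7.0 * -0.766
= 1.7355 - 5.3623
= -3.6268


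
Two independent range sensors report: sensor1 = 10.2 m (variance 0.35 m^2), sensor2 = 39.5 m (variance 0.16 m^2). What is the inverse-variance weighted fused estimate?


w1 = (1/var1) / (1/var1 + 1/var2)
   = 2.8571 / (2.8571 + 6.25) = 0.3137
w2 = 1 - w1 = 0.6863
fused = w1*s1 + w2*s2 = 3.2 + 27.1078
= 30.3078 m


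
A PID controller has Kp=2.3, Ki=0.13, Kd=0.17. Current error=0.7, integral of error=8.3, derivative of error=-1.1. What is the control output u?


u = Kp*e + Ki*int(e) + Kd*de/dt
= 2.3*0.7 + 0.13*8.3 + 0.17*(-1.1)
= 1.61 + 1.079 + -0.187
= 2.502


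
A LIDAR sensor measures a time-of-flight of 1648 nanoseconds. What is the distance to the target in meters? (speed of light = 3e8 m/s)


tof = 1648 ns = 1.648e-06 s
dist = c * tof / 2
= 3e8 * 1.648e-06 / 2
= 247.2 m


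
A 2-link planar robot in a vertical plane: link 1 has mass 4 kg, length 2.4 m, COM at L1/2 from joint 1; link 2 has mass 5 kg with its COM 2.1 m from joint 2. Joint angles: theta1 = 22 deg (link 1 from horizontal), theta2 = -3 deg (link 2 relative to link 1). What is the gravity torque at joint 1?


Horizontal distance from joint 1 to link-1 COM:
  x_c1 = (L1/2)*cos(t1) = 1.2 * 0.9272 = 1.1126 m
Horizontal distance from joint 1 to link-2 COM:
  x_c2 = L1*cos(t1) + Lc2*cos(t1+t2)
       = 2.4*0.9272 + 2.1*0.9455 = 4.2108 m
tau1 = m1*g*x_c1 + m2*g*x_c2
     = 4*9.81*1.1126 + 5*9.81*4.2108
     = 43.6592 + 206.5412
     = 250.2005 Nm


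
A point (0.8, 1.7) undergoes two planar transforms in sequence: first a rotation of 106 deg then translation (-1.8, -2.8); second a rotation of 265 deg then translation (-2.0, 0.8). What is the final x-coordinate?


After transform 1:
x1 = cos(106)*0.8 - sin(106)*1.7 + -1.8 = -3.6547
y1 = sin(106)*0.8 + cos(106)*1.7 + -2.8 = -2.4996
After transform 2:
x2 = cos(265)*-3.6547 - sin(265)*-2.4996 + -2.0
= -4.1715


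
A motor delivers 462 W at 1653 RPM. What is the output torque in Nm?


omega = 1653 * 2*pi/60 = 173.1018 rad/s
tau = P / omega = 462 / 173.1018
= 2.669 Nm


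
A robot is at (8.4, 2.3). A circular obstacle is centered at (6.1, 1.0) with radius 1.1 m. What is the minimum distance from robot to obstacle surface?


center_dist = sqrt((8.4-6.1)^2 + (2.3-1.0)^2)
= sqrt(5.29 + 1.69)
= 2.642
min_dist = center_dist - radius = 2.642 - 1.1 = 1.542 m


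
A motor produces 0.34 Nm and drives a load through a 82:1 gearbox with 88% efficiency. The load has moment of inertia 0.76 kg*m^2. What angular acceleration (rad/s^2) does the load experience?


tau_out = tau_motor * N * eta
= 0.34 * 82 * 0.88 = 24.5344 Nm
alpha = tau_out / I = 24.5344 / 0.76
= 32.2821 rad/s^2


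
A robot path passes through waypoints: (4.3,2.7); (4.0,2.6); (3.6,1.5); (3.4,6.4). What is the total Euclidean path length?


Segment lengths:
  seg1 = sqrt((-0.3)^2 + (-0.1)^2) = 0.3162
  seg2 = sqrt((-0.4)^2 + (-1.1)^2) = 1.1705
  seg3 = sqrt((-0.2)^2 + (4.9)^2) = 4.9041
Total = 6.3908


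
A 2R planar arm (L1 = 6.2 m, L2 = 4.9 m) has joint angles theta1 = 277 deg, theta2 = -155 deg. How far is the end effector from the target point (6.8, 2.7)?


End effector via forward kinematics:
x = L1*cos(t1) + L2*cos(t1+t2) = -1.841
y = L1*sin(t1) + L2*sin(t1+t2) = -1.9984
Distance to target:
d = sqrt((6.8 - -1.841)^2 + (2.7 - -1.9984)^2)
= sqrt(74.6671 + 22.0745)
= 9.8357 m


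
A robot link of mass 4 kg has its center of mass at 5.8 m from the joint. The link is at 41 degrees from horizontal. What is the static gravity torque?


tau = m*g*L*cos(angle)
= 4 * 9.81 * 5.8 * cos(41 deg)
= 4 * 9.81 * 5.8 * 0.7547
= 171.7659 Nm


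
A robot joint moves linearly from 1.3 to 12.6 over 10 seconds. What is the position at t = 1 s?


s = t/T = 1/10 = 0.1
p(t) = p0 + (pf-p0)*s
= 1.3 + (12.6 - 1.3) * 0.1
= 2.43


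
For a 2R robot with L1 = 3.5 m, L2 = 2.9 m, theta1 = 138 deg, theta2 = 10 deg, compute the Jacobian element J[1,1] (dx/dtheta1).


J[1,1] = -L1*sin(t1) - L2*sin(t1+t2)
= -3.5*sin(138) - 2.9*sin(148)
= -3.8787


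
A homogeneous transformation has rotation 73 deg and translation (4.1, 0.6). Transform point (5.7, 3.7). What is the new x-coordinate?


x' = cos(theta)*px - sin(theta)*py + tx
= 0.2924*5.7 - 0.9563*3.7 + 4.1
= 2.2282


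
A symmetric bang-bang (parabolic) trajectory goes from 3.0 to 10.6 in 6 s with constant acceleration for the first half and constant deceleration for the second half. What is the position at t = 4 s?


Symmetric rest-to-rest: each phase covers (pf-p0)/2 in time T/2. 0.5*a*(T/2)^2 = (pf-p0)/2 => a = 4*(pf-p0)/T^2
a = 4*(10.6-3.0)/6^2 = 0.8444
t = 4 is in the deceleration phase (t > T/2).
p = pf - 0.5*a*(T-t)^2 = 10.6 - 0.5*0.8444*2^2
= 8.9111


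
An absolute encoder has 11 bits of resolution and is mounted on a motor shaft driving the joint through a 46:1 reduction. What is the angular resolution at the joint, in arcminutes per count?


counts = 2^11 = 2048
effective counts at joint = 2048 * 46 = 94208
resolution = 360*60 / 94208
= 0.2293 arcmin/count


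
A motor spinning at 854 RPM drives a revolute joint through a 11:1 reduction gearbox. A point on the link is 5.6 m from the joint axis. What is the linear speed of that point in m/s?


omega_motor = 854 * 2*pi/60 = 89.4307 rad/s
omega_joint = omega_motor / 11 = 8.1301 rad/s
v = omega_joint * r = 8.1301 * 5.6
= 45.5283 m/s


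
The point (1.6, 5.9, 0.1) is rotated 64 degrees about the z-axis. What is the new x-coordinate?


Rotation about z-axis: x' = x*cos(theta) - y*sin(theta)
= 1.6 * 0.4384 - 5.9 * 0.8988
= -4.6015


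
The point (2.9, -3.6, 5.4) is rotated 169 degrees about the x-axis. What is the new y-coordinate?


Rotation about x-axis: y' = y*cos(theta) - z*sin(theta)
= -3.6 * -0.9816 - 5.4 * 0.1908
= 2.5035


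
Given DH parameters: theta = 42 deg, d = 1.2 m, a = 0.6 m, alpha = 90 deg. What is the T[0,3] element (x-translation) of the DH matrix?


T[0,3] = a * cos(theta)
= 0.6 * cos(42 deg)
= 0.6 * 0.7431
= 0.4459


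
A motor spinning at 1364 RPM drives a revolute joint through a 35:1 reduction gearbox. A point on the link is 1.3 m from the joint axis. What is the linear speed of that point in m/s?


omega_motor = 1364 * 2*pi/60 = 142.8377 rad/s
omega_joint = omega_motor / 35 = 4.0811 rad/s
v = omega_joint * r = 4.0811 * 1.3
= 5.3054 m/s


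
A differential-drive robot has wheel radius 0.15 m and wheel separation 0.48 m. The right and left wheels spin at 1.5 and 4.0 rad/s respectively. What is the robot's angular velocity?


vR = r*wR = 0.15*1.5 = 0.225 m/s
vL = r*wL = 0.15*4.0 = 0.6 m/s
v = (vR+vL)/2 = 0.4125 m/s
omega = (vR-vL)/L = -0.7812 rad/s
angular velocity = -0.7812 rad/s


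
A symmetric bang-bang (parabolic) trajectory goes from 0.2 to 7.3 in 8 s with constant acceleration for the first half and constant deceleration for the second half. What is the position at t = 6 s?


Symmetric rest-to-rest: each phase covers (pf-p0)/2 in time T/2. 0.5*a*(T/2)^2 = (pf-p0)/2 => a = 4*(pf-p0)/T^2
a = 4*(7.3-0.2)/8^2 = 0.4437
t = 6 is in the deceleration phase (t > T/2).
p = pf - 0.5*a*(T-t)^2 = 7.3 - 0.5*0.4437*2^2
= 6.4125


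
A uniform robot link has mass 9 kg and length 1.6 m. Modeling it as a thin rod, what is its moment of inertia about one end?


I = (1/3) * m * L^2
= (1/3) * 9 * 1.6^2
= 0.333333 * 9 * 2.56
= 7.68 kg*m^2


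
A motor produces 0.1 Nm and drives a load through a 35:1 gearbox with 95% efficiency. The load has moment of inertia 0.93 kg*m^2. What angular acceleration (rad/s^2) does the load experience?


tau_out = tau_motor * N * eta
= 0.1 * 35 * 0.95 = 3.325 Nm
alpha = tau_out / I = 3.325 / 0.93
= 3.5753 rad/s^2


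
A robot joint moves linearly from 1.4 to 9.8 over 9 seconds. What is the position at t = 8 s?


s = t/T = 8/9 = 0.8889
p(t) = p0 + (pf-p0)*s
= 1.4 + (9.8 - 1.4) * 0.8889
= 8.8667


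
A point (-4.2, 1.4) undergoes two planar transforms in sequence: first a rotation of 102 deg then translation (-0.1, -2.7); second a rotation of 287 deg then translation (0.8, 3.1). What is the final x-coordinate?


After transform 1:
x1 = cos(102)*-4.2 - sin(102)*1.4 + -0.1 = -0.5962
y1 = sin(102)*-4.2 + cos(102)*1.4 + -2.7 = -7.0993
After transform 2:
x2 = cos(287)*-0.5962 - sin(287)*-7.0993 + 0.8
= -6.1634


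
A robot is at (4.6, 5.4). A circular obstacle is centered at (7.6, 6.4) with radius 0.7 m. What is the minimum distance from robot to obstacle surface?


center_dist = sqrt((4.6-7.6)^2 + (5.4-6.4)^2)
= sqrt(9.0 + 1.0)
= 3.1623
min_dist = center_dist - radius = 3.1623 - 0.7 = 2.4623 m


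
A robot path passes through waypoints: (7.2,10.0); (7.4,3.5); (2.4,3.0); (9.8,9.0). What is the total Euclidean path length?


Segment lengths:
  seg1 = sqrt((0.2)^2 + (-6.5)^2) = 6.5031
  seg2 = sqrt((-5.0)^2 + (-0.5)^2) = 5.0249
  seg3 = sqrt((7.4)^2 + (6.0)^2) = 9.5268
Total = 21.0548


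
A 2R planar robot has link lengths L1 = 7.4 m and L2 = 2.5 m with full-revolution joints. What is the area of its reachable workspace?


r_max = L1 + L2 = 9.9 m
r_min = |L1 - L2| = 4.9 m
Area = pi*(r_max^2 - r_min^2)
= pi*(98.01 - 24.01)
= pi * 74.0
= 232.4779 m^2


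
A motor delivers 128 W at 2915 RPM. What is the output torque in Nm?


omega = 2915 * 2*pi/60 = 305.2581 rad/s
tau = P / omega = 128 / 305.2581
= 0.4193 Nm


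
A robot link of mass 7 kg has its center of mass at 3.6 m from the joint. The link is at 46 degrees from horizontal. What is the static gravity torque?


tau = m*g*L*cos(angle)
= 7 * 9.81 * 3.6 * cos(46 deg)
= 7 * 9.81 * 3.6 * 0.6947
= 171.7279 Nm


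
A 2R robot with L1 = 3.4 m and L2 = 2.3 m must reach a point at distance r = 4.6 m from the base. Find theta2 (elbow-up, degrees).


cos(theta2) = (r^2 - L1^2 - L2^2) / (2*L1*L2)
cos(theta2) = (21.16 - 11.56 - 5.29) / 15.64
cos(theta2) = 0.275575
theta2 = 74.0037 degrees


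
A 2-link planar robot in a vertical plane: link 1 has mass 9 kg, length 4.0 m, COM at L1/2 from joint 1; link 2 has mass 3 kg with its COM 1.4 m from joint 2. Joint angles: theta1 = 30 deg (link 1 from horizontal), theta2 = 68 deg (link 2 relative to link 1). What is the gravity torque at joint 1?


Horizontal distance from joint 1 to link-1 COM:
  x_c1 = (L1/2)*cos(t1) = 2.0 * 0.866 = 1.7321 m
Horizontal distance from joint 1 to link-2 COM:
  x_c2 = L1*cos(t1) + Lc2*cos(t1+t2)
       = 4.0*0.866 + 1.4*-0.1392 = 3.2693 m
tau1 = m1*g*x_c1 + m2*g*x_c2
     = 9*9.81*1.7321 + 3*9.81*3.2693
     = 152.9228 + 96.2143
     = 249.1371 Nm


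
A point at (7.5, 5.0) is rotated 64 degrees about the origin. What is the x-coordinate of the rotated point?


x' = x*cos(theta) - y*sin(theta)
cos(64 deg) = 0.4384, sin(64 deg) = 0.8988
x' = 7.5 * 0.4384 - 5.0 * 0.8988
= 3.2878 - 4.494
= -1.2062


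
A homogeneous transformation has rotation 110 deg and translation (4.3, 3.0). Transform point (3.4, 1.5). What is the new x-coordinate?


x' = cos(theta)*px - sin(theta)*py + tx
= -0.342*3.4 - 0.9397*1.5 + 4.3
= 1.7276


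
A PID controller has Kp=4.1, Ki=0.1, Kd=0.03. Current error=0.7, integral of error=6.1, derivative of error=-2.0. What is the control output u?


u = Kp*e + Ki*int(e) + Kd*de/dt
= 4.1*0.7 + 0.1*6.1 + 0.03*(-2.0)
= 2.87 + 0.61 + -0.06
= 3.42


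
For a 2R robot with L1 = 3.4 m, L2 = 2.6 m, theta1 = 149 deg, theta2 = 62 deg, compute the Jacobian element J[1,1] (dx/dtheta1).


J[1,1] = -L1*sin(t1) - L2*sin(t1+t2)
= -3.4*sin(149) - 2.6*sin(211)
= -0.412


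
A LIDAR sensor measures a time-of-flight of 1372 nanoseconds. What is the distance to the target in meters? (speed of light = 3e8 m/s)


tof = 1372 ns = 1.372e-06 s
dist = c * tof / 2
= 3e8 * 1.372e-06 / 2
= 205.8 m


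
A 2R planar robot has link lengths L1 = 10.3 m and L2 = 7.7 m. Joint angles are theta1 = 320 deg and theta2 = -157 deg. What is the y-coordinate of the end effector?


Convert angles to radians: theta1 = 5.5851, theta2 = -2.7402
y = L1*sin(theta1) + L2*sin(theta1+theta2)
y = -6.6207 + 2.2513
y = -4.3695


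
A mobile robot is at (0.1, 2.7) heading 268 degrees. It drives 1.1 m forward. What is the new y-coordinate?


y_new = y0 + d*sin(theta)
= 2.7 + 1.1*sin(268)
= 2.7 + -1.0993
= 1.6007


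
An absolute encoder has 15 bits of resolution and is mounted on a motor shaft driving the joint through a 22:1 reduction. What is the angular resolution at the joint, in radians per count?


counts = 2^15 = 32768
effective counts at joint = 32768 * 22 = 720896
resolution = 2*pi / 720896
= 8.7158e-06 rad/count


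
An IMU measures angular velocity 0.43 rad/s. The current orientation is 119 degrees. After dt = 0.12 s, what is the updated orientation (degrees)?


delta_theta = w * dt = 0.43 * 0.12 = 0.0516 rad
= 2.9565 deg
theta_new = 119 + 2.9565 = 121.9565 deg


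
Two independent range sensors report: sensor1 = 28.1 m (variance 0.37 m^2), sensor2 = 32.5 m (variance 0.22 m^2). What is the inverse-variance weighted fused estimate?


w1 = (1/var1) / (1/var1 + 1/var2)
   = 2.7027 / (2.7027 + 4.5455) = 0.3729
w2 = 1 - w1 = 0.6271
fused = w1*s1 + w2*s2 = 10.478 + 20.3814
= 30.8593 m


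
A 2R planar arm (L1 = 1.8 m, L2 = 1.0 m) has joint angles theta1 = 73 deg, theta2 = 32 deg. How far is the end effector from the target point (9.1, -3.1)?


End effector via forward kinematics:
x = L1*cos(t1) + L2*cos(t1+t2) = 0.2675
y = L1*sin(t1) + L2*sin(t1+t2) = 2.6873
Distance to target:
d = sqrt((9.1 - 0.2675)^2 + (-3.1 - 2.6873)^2)
= sqrt(78.0139 + 33.4925)
= 10.5597 m


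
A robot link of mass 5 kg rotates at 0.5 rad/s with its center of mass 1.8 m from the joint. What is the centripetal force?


F = m * omega^2 * r
= 5 * 0.5^2 * 1.8
= 5 * 0.25 * 1.8
= 2.25 N


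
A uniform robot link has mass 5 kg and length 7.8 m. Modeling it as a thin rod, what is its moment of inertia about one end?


I = (1/3) * m * L^2
= (1/3) * 5 * 7.8^2
= 0.333333 * 5 * 60.84
= 101.4 kg*m^2


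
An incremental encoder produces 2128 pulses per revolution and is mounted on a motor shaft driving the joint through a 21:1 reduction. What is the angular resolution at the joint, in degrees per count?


counts per rev = 2128
effective counts at joint = 2128 * 21 = 44688
resolution = 360 / 44688
= 0.0081 deg/count


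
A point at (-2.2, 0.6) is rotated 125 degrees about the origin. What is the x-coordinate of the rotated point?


x' = x*cos(theta) - y*sin(theta)
cos(125 deg) = -0.5736, sin(125 deg) = 0.8192
x' = -2.2 * -0.5736 - 0.6 * 0.8192
= 1.2619 - 0.4915
= 0.7704


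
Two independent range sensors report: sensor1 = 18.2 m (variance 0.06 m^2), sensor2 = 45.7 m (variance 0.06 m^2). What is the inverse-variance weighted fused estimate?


w1 = (1/var1) / (1/var1 + 1/var2)
   = 16.6667 / (16.6667 + 16.6667) = 0.5
w2 = 1 - w1 = 0.5
fused = w1*s1 + w2*s2 = 9.1 + 22.85
= 31.95 m


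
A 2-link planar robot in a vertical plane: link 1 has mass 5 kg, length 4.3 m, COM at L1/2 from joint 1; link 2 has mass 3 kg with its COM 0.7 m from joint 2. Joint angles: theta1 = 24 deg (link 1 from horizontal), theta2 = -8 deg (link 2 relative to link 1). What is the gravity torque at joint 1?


Horizontal distance from joint 1 to link-1 COM:
  x_c1 = (L1/2)*cos(t1) = 2.15 * 0.9135 = 1.9641 m
Horizontal distance from joint 1 to link-2 COM:
  x_c2 = L1*cos(t1) + Lc2*cos(t1+t2)
       = 4.3*0.9135 + 0.7*0.9613 = 4.6011 m
tau1 = m1*g*x_c1 + m2*g*x_c2
     = 5*9.81*1.9641 + 3*9.81*4.6011
     = 96.3402 + 135.4112
     = 231.7514 Nm


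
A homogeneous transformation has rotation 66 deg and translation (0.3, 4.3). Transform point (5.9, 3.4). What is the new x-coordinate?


x' = cos(theta)*px - sin(theta)*py + tx
= 0.4067*5.9 - 0.9135*3.4 + 0.3
= -0.4063


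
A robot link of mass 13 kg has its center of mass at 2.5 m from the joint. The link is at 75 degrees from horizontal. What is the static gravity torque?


tau = m*g*L*cos(angle)
= 13 * 9.81 * 2.5 * cos(75 deg)
= 13 * 9.81 * 2.5 * 0.2588
= 82.518 Nm


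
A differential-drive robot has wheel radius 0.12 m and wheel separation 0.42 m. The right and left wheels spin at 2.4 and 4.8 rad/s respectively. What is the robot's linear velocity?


vR = r*wR = 0.12*2.4 = 0.288 m/s
vL = r*wL = 0.12*4.8 = 0.576 m/s
v = (vR+vL)/2 = 0.432 m/s
omega = (vR-vL)/L = -0.6857 rad/s
linear velocity = 0.432 m/s


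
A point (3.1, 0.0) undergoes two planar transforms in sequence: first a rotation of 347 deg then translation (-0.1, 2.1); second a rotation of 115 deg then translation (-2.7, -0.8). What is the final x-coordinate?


After transform 1:
x1 = cos(347)*3.1 - sin(347)*0.0 + -0.1 = 2.9205
y1 = sin(347)*3.1 + cos(347)*0.0 + 2.1 = 1.4027
After transform 2:
x2 = cos(115)*2.9205 - sin(115)*1.4027 + -2.7
= -5.2055


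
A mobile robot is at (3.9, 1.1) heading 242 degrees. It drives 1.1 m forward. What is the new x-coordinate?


x_new = x0 + d*cos(theta)
= 3.9 + 1.1*cos(242)
= 3.9 + -0.5164
= 3.3836


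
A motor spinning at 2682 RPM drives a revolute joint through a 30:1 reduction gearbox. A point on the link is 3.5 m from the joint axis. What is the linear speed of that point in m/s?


omega_motor = 2682 * 2*pi/60 = 280.8584 rad/s
omega_joint = omega_motor / 30 = 9.3619 rad/s
v = omega_joint * r = 9.3619 * 3.5
= 32.7668 m/s


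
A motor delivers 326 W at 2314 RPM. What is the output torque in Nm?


omega = 2314 * 2*pi/60 = 242.3215 rad/s
tau = P / omega = 326 / 242.3215
= 1.3453 Nm


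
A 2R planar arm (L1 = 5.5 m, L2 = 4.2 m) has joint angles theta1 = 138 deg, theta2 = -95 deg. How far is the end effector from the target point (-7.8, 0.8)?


End effector via forward kinematics:
x = L1*cos(t1) + L2*cos(t1+t2) = -1.0156
y = L1*sin(t1) + L2*sin(t1+t2) = 6.5446
Distance to target:
d = sqrt((-7.8 - -1.0156)^2 + (0.8 - 6.5446)^2)
= sqrt(46.0279 + 33.0006)
= 8.8898 m


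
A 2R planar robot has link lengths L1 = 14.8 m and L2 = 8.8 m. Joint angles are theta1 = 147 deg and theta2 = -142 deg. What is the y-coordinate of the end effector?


Convert angles to radians: theta1 = 2.5656, theta2 = -2.4784
y = L1*sin(theta1) + L2*sin(theta1+theta2)
y = 8.0607 + 0.767
y = 8.8276


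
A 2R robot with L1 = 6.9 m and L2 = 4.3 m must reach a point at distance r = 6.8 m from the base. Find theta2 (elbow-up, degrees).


cos(theta2) = (r^2 - L1^2 - L2^2) / (2*L1*L2)
cos(theta2) = (46.24 - 47.61 - 18.49) / 59.34
cos(theta2) = -0.334681
theta2 = 109.5532 degrees


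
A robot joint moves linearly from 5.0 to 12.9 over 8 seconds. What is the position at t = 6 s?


s = t/T = 6/8 = 0.75
p(t) = p0 + (pf-p0)*s
= 5.0 + (12.9 - 5.0) * 0.75
= 10.925


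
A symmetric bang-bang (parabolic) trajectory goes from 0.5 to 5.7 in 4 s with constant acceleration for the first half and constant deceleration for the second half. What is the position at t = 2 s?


Symmetric rest-to-rest: each phase covers (pf-p0)/2 in time T/2. 0.5*a*(T/2)^2 = (pf-p0)/2 => a = 4*(pf-p0)/T^2
a = 4*(5.7-0.5)/4^2 = 1.3
t = 2 is in the acceleration phase (t <= T/2).
p = p0 + 0.5*a*t^2 = 0.5 + 0.5*1.3*2^2
= 3.1


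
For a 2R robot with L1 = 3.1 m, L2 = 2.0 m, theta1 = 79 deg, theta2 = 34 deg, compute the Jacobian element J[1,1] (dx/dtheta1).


J[1,1] = -L1*sin(t1) - L2*sin(t1+t2)
= -3.1*sin(79) - 2.0*sin(113)
= -4.8841


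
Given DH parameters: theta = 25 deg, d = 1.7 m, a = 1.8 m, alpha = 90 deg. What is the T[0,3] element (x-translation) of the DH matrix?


T[0,3] = a * cos(theta)
= 1.8 * cos(25 deg)
= 1.8 * 0.9063
= 1.6314


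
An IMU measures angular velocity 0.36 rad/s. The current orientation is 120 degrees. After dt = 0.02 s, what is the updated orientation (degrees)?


delta_theta = w * dt = 0.36 * 0.02 = 0.0072 rad
= 0.4125 deg
theta_new = 120 + 0.4125 = 120.4125 deg


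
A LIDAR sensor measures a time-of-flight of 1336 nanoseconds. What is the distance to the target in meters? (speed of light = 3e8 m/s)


tof = 1336 ns = 1.336e-06 s
dist = c * tof / 2
= 3e8 * 1.336e-06 / 2
= 200.4 m


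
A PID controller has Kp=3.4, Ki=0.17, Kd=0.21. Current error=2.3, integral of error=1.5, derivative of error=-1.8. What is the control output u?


u = Kp*e + Ki*int(e) + Kd*de/dt
= 3.4*2.3 + 0.17*1.5 + 0.21*(-1.8)
= 7.82 + 0.255 + -0.378
= 7.697


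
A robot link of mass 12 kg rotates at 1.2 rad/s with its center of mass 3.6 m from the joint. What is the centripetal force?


F = m * omega^2 * r
= 12 * 1.2^2 * 3.6
= 12 * 1.44 * 3.6
= 62.208 N
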